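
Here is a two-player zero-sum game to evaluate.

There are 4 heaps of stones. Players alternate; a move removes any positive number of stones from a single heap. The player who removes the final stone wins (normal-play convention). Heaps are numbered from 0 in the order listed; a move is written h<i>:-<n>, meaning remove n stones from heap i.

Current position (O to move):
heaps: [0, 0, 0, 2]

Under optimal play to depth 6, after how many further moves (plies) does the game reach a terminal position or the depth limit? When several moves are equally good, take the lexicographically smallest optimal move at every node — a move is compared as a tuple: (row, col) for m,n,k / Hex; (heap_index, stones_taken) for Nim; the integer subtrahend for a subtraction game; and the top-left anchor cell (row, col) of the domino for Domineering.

PV length from [(0,0,0,2)]: 1 ply

ply 1, O at (0,0,0,2) | h3:-1=-1→(0,0,0,1); h3:-2=+1→(0,0,0,0)*
ply 2: (0,0,0,0) is terminal -1 (X); from (0,0,0,2) depth 6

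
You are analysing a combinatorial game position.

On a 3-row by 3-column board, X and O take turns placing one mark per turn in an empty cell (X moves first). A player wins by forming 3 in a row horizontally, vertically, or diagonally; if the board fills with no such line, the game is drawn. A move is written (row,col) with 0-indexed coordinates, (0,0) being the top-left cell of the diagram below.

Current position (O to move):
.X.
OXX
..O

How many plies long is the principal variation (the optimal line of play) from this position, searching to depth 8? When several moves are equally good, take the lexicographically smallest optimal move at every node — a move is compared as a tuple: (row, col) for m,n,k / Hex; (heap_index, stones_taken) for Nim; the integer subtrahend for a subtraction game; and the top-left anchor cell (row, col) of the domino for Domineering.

PV length from [.X./OXX/..O]: 4 plies

ply 1, O at .X./OXX/..O | (0,0)=-1→OX./OXX/..O; (0,2)=-1→.XO/OXX/..O; (2,0)=-1→.X./OXX/O.O; (2,1)=+0→.X./OXX/.OO*
ply 2, X at .X./OXX/.OO | (0,0)=-1→XX./OXX/.OO; (0,2)=-1→.XX/OXX/.OO; (2,0)=+0→.X./OXX/XOO*
ply 3, O at .X./OXX/XOO | (0,0)=-1→OX./OXX/XOO; (0,2)=+0→.XO/OXX/XOO*
ply 4, X at .XO/OXX/XOO | (0,0)=+0→XXO/OXX/XOO*
ply 5: XXO/OXX/XOO is terminal +0 (O); from .X./OXX/..O depth 8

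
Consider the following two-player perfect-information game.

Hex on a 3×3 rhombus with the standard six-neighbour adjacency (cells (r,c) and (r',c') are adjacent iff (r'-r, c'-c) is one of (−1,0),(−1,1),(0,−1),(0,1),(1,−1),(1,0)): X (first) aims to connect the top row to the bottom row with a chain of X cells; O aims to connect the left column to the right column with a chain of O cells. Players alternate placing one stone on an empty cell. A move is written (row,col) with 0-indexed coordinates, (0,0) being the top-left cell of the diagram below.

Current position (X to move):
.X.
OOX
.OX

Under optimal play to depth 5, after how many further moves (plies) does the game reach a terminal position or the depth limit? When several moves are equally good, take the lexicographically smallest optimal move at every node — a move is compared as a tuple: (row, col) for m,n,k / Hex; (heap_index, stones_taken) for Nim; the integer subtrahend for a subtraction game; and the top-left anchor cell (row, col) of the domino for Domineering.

[.X./OOX/.OX] X move#1: (0,0):-1/XX./OOX/.OX, (0,2):+1/.XX/OOX/.OX*, (2,0):-1/.X./OOX/XOX
[.XX/OOX/.OX] end (terminal -1, O#2); searched .X./OOX/.OX to 5

PV length from [.X./OOX/.OX]: 1 ply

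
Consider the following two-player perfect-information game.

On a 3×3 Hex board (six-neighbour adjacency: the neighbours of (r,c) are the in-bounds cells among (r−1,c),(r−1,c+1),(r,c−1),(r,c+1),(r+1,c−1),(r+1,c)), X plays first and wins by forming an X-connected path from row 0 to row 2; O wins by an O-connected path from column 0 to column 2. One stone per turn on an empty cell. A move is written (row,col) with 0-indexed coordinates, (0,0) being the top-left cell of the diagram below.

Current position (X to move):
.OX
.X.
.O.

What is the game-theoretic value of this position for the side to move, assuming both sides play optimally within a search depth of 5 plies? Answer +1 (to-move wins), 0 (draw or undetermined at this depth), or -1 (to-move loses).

value(.OX/.X./.O., X) = +1

p1 X@[.OX/.X./.O.]: (0,0)[XOX/.X./.O.]-1 (1,0)[.OX/XX./.O.]-1 (1,2)[.OX/.XX/.O.]+1* (2,0)[.OX/.X./XO.]+1 (2,2)[.OX/.X./.OX]+1
p2 O@[.OX/.XX/.O.]: (0,0)[OOX/.XX/.O.]-1* (1,0)[.OX/OXX/.O.]-1 (2,0)[.OX/.XX/OO.]-1 (2,2)[.OX/.XX/.OO]-1
p3 X@[OOX/.XX/.O.]: (1,0)[OOX/XXX/.O.]+1* (2,0)[OOX/.XX/XO.]+1 (2,2)[OOX/.XX/.OX]+1
p4 O@[OOX/XXX/.O.]: (2,0)[OOX/XXX/OO.]-1* (2,2)[OOX/XXX/.OO]-1
p5 X@[OOX/XXX/OO.]: (2,2)[OOX/XXX/OOX]+1*
p6 O@[OOX/XXX/OOX] terminal -1; root [.OX/.X./.O.] d5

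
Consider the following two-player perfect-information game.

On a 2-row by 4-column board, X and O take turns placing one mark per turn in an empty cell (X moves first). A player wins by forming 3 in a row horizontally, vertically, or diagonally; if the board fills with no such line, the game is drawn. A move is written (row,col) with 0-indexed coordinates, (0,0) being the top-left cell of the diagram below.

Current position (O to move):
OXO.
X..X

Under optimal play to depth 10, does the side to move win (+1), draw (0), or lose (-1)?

value(OXO./X..X, O) = 0

[OXO./X..X] O move#1: (0,3):+0/OXOO/X..X*, (1,1):+0/OXO./XO.X, (1,2):+0/OXO./X.OX
[OXOO/X..X] X move#2: (1,1):+0/OXOO/XX.X*, (1,2):+0/OXOO/X.XX
[OXOO/XX.X] O move#3: (1,2):+0/OXOO/XXOX*
[OXOO/XXOX] end (terminal +0, X#4); searched OXO./X..X to 10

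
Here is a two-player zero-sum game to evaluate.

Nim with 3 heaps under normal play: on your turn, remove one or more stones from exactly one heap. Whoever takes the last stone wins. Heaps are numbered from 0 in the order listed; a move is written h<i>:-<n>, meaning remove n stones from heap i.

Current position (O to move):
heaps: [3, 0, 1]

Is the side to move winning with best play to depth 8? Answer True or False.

O winning at [(3,0,1)]: True

ply 1, O at (3,0,1) | h0:-1=-1→(2,0,1); h0:-2=+1→(1,0,1)*; h0:-3=-1→(0,0,1); h2:-1=-1→(3,0,0)
ply 2, X at (1,0,1) | h0:-1=-1→(0,0,1)*; h2:-1=-1→(1,0,0)
ply 3, O at (0,0,1) | h2:-1=+1→(0,0,0)*
ply 4: (0,0,0) is terminal -1 (X); from (3,0,1) depth 8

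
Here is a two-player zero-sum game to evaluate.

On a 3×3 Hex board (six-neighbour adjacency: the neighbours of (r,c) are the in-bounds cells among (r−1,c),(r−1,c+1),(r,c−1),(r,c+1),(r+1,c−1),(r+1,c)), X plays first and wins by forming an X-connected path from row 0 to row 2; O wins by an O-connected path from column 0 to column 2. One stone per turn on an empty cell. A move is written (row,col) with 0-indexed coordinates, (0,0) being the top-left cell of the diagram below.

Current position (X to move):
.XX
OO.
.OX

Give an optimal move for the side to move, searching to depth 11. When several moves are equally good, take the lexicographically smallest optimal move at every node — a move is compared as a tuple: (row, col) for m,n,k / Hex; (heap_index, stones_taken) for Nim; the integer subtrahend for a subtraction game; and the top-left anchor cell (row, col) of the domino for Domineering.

ply 1, X at .XX/OO./.OX | (0,0)=-1→XXX/OO./.OX; (1,2)=+1→.XX/OOX/.OX*; (2,0)=-1→.XX/OO./XOX
ply 2: .XX/OOX/.OX is terminal -1 (O); from .XX/OO./.OX depth 11

X's best at [.XX/OO./.OX]: (1,2)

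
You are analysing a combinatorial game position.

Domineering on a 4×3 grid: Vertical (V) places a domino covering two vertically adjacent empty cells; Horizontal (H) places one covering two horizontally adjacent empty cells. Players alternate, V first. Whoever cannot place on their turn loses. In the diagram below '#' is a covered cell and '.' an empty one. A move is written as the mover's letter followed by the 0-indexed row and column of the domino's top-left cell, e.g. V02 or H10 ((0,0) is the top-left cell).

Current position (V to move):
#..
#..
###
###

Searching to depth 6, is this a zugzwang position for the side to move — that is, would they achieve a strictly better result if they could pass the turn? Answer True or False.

zugzwang(#../#../###/###, V) = False

p1 V@[#../#../###/###]: V01[##./##./###/###]+1* V02[#.#/#.#/###/###]+1
p2 H@[##./##./###/###] terminal -1; root [#../#../###/###] d6
pass branch (H moves first from the same position):
  | p1 H@[#../#../###/###]: H01[###/#../###/###]+1* H11[#../###/###/###]+1
  | p2 V@[###/#../###/###] terminal -1; root [#../#../###/###] d6
V moving scores +1; V passing scores -1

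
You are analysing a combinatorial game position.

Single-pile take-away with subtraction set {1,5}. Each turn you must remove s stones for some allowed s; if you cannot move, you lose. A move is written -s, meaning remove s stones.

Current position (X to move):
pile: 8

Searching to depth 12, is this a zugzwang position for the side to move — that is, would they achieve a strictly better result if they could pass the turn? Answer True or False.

zugzwang(8, X) = True

p1 X@[8]: -1[7]-1* -5[3]-1
p2 O@[7]: -1[6]+1* -5[2]+1
p3 X@[6]: -1[5]-1* -5[1]-1
p4 O@[5]: -1[4]+1* -5[0]+1
p5 X@[4]: -1[3]-1*
p6 O@[3]: -1[2]+1*
p7 X@[2]: -1[1]-1*
p8 O@[1]: -1[0]+1*
p9 X@[0] terminal -1; root [8] d12
if X skipped the turn, O would face:
~ p1 O@[8]: -1[7]-1* -5[3]-1
~ p2 X@[7]: -1[6]+1* -5[2]+1
~ p3 O@[6]: -1[5]-1* -5[1]-1
~ p4 X@[5]: -1[4]+1* -5[0]+1
~ p5 O@[4]: -1[3]-1*
~ p6 X@[3]: -1[2]+1*
~ p7 O@[2]: -1[1]-1*
~ p8 X@[1]: -1[0]+1*
~ p9 O@[0] terminal -1; root [8] d12
compare (X): move=-1 vs pass=+1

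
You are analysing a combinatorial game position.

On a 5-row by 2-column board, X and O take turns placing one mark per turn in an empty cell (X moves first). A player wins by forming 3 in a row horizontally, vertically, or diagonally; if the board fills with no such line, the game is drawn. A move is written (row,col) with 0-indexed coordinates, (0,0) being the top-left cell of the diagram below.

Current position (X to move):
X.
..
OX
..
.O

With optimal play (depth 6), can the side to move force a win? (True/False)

X winning at [X./../OX/../.O]: True

[X./../OX/../.O] X move#1: (0,1):+0/XX/../OX/../.O, (1,0):+0/X./X./OX/../.O, (1,1):+1/X./.X/OX/../.O*, (3,0):+0/X./../OX/X./.O, (3,1):+0/X./../OX/.X/.O, (4,0):+0/X./../OX/../XO
[X./.X/OX/../.O] O move#2: (0,1):-1/XO/.X/OX/../.O*, (1,0):-1/X./OX/OX/../.O, (3,0):-1/X./.X/OX/O./.O, (3,1):-1/X./.X/OX/.O/.O, (4,0):-1/X./.X/OX/../OO
[XO/.X/OX/../.O] X move#3: (1,0):+0/XO/XX/OX/../.O, (3,0):+0/XO/.X/OX/X./.O, (3,1):+1/XO/.X/OX/.X/.O*, (4,0):+0/XO/.X/OX/../XO
[XO/.X/OX/.X/.O] end (terminal -1, O#4); searched X./../OX/../.O to 6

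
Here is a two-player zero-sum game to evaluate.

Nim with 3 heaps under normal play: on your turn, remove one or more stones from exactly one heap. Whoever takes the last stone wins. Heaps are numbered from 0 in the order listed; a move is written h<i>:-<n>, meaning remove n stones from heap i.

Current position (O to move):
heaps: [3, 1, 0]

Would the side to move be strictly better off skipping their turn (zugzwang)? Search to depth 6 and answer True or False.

ply 1, O at (3,1,0) | h0:-1=-1→(2,1,0); h0:-2=+1→(1,1,0)*; h0:-3=-1→(0,1,0); h1:-1=-1→(3,0,0)
ply 2, X at (1,1,0) | h0:-1=-1→(0,1,0)*; h1:-1=-1→(1,0,0)
ply 3, O at (0,1,0) | h1:-1=+1→(0,0,0)*
ply 4: (0,0,0) is terminal -1 (X); from (3,1,0) depth 6
suppose O passes — search the same position with X to move:
pass> ply 1, X at (3,1,0) | h0:-1=-1→(2,1,0); h0:-2=+1→(1,1,0)*; h0:-3=-1→(0,1,0); h1:-1=-1→(3,0,0)
pass> ply 2, O at (1,1,0) | h0:-1=-1→(0,1,0)*; h1:-1=-1→(1,0,0)
pass> ply 3, X at (0,1,0) | h1:-1=+1→(0,0,0)*
pass> ply 4: (0,0,0) is terminal -1 (O); from (3,1,0) depth 6
for O: play +1, pass -1

zugzwang((3,1,0), O) = False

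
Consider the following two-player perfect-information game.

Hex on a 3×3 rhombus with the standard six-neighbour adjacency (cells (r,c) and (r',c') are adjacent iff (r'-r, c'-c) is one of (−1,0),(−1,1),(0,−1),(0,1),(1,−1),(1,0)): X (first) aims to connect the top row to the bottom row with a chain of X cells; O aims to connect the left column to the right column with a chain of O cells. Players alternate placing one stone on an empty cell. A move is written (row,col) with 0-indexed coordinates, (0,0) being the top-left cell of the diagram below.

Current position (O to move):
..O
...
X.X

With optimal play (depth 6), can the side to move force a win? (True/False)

O winning at [..O/.../X.X]: True

p1 O@[..O/.../X.X]: (0,0)[O.O/.../X.X]-1 (0,1)[.OO/.../X.X]+1* (1,0)[..O/O../X.X]+1 (1,1)[..O/.O./X.X]-1 (1,2)[..O/..O/X.X]-1 (2,1)[..O/.../XOX]-1
p2 X@[.OO/.../X.X]: (0,0)[XOO/.../X.X]-1* (1,0)[.OO/X../X.X]-1 (1,1)[.OO/.X./X.X]-1 (1,2)[.OO/..X/X.X]-1 (2,1)[.OO/.../XXX]-1
p3 O@[XOO/.../X.X]: (1,0)[XOO/O../X.X]+1* (1,1)[XOO/.O./X.X]-1 (1,2)[XOO/..O/X.X]-1 (2,1)[XOO/.../XOX]-1
p4 X@[XOO/O../X.X] terminal -1; root [..O/.../X.X] d6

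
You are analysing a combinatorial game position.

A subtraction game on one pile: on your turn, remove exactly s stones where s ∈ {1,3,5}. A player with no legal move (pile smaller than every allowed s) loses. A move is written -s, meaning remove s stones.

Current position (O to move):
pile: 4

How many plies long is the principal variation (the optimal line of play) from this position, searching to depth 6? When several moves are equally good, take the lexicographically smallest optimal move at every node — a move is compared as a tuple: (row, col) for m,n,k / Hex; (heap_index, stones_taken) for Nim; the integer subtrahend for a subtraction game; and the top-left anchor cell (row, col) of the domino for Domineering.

PV length from [4]: 4 plies

p1 O@[4]: -1[3]-1* -3[1]-1
p2 X@[3]: -1[2]+1* -3[0]+1
p3 O@[2]: -1[1]-1*
p4 X@[1]: -1[0]+1*
p5 O@[0] terminal -1; root [4] d6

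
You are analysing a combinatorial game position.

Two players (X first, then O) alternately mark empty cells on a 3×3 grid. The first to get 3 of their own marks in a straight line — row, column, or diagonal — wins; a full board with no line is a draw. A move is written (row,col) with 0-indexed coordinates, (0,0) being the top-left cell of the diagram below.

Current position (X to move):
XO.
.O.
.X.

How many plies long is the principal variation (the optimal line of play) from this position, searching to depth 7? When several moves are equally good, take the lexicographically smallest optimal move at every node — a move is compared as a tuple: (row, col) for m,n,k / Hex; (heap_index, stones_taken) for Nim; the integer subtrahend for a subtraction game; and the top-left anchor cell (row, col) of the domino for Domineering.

p1 X@[XO./.O./.X.]: (0,2)[XOX/.O./.X.]+0 (1,0)[XO./XO./.X.]+0 (1,2)[XO./.OX/.X.]+0 (2,0)[XO./.O./XX.]+1* (2,2)[XO./.O./.XX]+0
p2 O@[XO./.O./XX.]: (0,2)[XOO/.O./XX.]-1* (1,0)[XO./OO./XX.]-1 (1,2)[XO./.OO/XX.]-1 (2,2)[XO./.O./XXO]-1
p3 X@[XOO/.O./XX.]: (1,0)[XOO/XO./XX.]+1* (1,2)[XOO/.OX/XX.]+1 (2,2)[XOO/.O./XXX]+1
p4 O@[XOO/XO./XX.] terminal -1; root [XO./.O./.X.] d7

PV length from [XO./.O./.X.]: 3 plies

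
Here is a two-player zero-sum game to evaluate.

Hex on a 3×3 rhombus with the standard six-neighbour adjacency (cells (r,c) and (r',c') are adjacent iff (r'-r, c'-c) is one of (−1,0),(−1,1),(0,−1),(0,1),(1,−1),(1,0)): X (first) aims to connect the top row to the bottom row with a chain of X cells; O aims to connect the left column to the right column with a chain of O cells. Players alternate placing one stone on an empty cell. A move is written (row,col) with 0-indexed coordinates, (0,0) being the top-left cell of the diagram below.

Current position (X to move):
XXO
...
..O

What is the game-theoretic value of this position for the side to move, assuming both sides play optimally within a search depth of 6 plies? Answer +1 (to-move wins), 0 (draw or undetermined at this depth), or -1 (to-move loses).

value(XXO/.../..O, X) = +1

[XXO/.../..O] X move#1: (1,0):-1/XXO/X../..O, (1,1):+1/XXO/.X./..O*, (1,2):-1/XXO/..X/..O, (2,0):+1/XXO/.../X.O, (2,1):-1/XXO/.../.XO
[XXO/.X./..O] O move#2: (1,0):-1/XXO/OX./..O*, (1,2):-1/XXO/.XO/..O, (2,0):-1/XXO/.X./O.O, (2,1):-1/XXO/.X./.OO
[XXO/OX./..O] X move#3: (1,2):+1/XXO/OXX/..O*, (2,0):+1/XXO/OX./X.O, (2,1):+1/XXO/OX./.XO
[XXO/OXX/..O] O move#4: (2,0):-1/XXO/OXX/O.O*, (2,1):-1/XXO/OXX/.OO
[XXO/OXX/O.O] X move#5: (2,1):+1/XXO/OXX/OXO*
[XXO/OXX/OXO] end (terminal -1, O#6); searched XXO/.../..O to 6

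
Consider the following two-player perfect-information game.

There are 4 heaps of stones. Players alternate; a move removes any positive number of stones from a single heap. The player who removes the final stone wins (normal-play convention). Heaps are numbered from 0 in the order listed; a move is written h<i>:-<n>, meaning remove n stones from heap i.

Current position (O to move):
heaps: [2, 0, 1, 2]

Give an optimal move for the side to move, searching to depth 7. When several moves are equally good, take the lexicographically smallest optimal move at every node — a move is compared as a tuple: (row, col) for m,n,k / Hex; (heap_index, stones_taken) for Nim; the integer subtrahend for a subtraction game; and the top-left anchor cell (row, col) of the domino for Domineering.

ply 1, O at (2,0,1,2) | h0:-1=-1→(1,0,1,2); h0:-2=-1→(0,0,1,2); h2:-1=+1→(2,0,0,2)*; h3:-1=-1→(2,0,1,1); h3:-2=-1→(2,0,1,0)
ply 2, X at (2,0,0,2) | h0:-1=-1→(1,0,0,2)*; h0:-2=-1→(0,0,0,2); h3:-1=-1→(2,0,0,1); h3:-2=-1→(2,0,0,0)
ply 3, O at (1,0,0,2) | h0:-1=-1→(0,0,0,2); h3:-1=+1→(1,0,0,1)*; h3:-2=-1→(1,0,0,0)
ply 4, X at (1,0,0,1) | h0:-1=-1→(0,0,0,1)*; h3:-1=-1→(1,0,0,0)
ply 5, O at (0,0,0,1) | h3:-1=+1→(0,0,0,0)*
ply 6: (0,0,0,0) is terminal -1 (X); from (2,0,1,2) depth 7

O's best at [(2,0,1,2)]: h2:-1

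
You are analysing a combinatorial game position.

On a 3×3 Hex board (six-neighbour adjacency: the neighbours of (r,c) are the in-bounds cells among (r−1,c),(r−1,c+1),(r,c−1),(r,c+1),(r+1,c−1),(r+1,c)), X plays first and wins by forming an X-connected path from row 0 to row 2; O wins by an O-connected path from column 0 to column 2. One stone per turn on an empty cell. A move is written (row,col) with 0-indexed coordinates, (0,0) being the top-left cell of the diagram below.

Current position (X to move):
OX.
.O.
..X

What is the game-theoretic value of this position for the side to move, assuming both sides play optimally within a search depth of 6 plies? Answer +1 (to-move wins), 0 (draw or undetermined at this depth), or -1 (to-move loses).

value(OX./.O./..X, X) = -1

ply 1, X at OX./.O./..X | (0,2)=-1→OXX/.O./..X*; (1,0)=-1→OX./XO./..X; (1,2)=-1→OX./.OX/..X; (2,0)=-1→OX./.O./X.X; (2,1)=-1→OX./.O./.XX
ply 2, O at OXX/.O./..X | (1,0)=-1→OXX/OO./..X; (1,2)=+1→OXX/.OO/..X*; (2,0)=-1→OXX/.O./O.X; (2,1)=-1→OXX/.O./.OX
ply 3, X at OXX/.OO/..X | (1,0)=-1→OXX/XOO/..X*; (2,0)=-1→OXX/.OO/X.X; (2,1)=-1→OXX/.OO/.XX
ply 4, O at OXX/XOO/..X | (2,0)=+1→OXX/XOO/O.X*; (2,1)=-1→OXX/XOO/.OX
ply 5: OXX/XOO/O.X is terminal -1 (X); from OX./.O./..X depth 6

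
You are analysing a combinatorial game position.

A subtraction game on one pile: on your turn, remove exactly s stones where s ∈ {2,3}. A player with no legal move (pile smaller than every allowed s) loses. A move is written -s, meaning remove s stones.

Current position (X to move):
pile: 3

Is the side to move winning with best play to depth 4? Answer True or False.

ply 1, X at 3 | -2=+1→1*; -3=+1→0
ply 2: 1 is terminal -1 (O); from 3 depth 4

X winning at [3]: True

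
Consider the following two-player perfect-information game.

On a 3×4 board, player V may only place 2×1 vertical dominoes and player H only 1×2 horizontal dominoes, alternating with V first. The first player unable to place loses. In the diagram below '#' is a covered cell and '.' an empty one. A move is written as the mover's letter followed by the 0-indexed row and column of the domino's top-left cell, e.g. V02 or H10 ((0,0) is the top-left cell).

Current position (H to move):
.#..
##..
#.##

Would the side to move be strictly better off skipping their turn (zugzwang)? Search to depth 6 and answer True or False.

zugzwang(.#../##../#.##, H) = False

ply 1, H at .#../##../#.## | H02=+1→.###/##../#.##*; H12=+1→.#../####/#.##
ply 2: .###/##../#.## is terminal -1 (V); from .#../##../#.## depth 6
if H skipped the turn, V would face:
~ ply 1, V at .#../##../#.## | V02=+1→.##./###./#.##*; V03=+1→.#.#/##.#/#.##
~ ply 2: .##./###./#.## is terminal -1 (H); from .#../##../#.## depth 6
compare (H): move=+1 vs pass=-1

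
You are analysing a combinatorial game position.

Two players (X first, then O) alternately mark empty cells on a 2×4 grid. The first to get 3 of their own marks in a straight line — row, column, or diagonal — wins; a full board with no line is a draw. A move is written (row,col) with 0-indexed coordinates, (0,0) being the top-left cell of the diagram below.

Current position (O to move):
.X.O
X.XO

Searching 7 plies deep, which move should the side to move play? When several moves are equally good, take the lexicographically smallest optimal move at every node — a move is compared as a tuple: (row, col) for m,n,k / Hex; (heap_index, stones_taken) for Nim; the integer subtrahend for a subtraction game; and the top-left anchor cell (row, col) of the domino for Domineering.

O's best at [.X.O/X.XO]: (1,1)

p1 O@[.X.O/X.XO]: (0,0)[OX.O/X.XO]-1 (0,2)[.XOO/X.XO]-1 (1,1)[.X.O/XOXO]+0*
p2 X@[.X.O/XOXO]: (0,0)[XX.O/XOXO]+0* (0,2)[.XXO/XOXO]+0
p3 O@[XX.O/XOXO]: (0,2)[XXOO/XOXO]+0*
p4 X@[XXOO/XOXO] terminal +0; root [.X.O/X.XO] d7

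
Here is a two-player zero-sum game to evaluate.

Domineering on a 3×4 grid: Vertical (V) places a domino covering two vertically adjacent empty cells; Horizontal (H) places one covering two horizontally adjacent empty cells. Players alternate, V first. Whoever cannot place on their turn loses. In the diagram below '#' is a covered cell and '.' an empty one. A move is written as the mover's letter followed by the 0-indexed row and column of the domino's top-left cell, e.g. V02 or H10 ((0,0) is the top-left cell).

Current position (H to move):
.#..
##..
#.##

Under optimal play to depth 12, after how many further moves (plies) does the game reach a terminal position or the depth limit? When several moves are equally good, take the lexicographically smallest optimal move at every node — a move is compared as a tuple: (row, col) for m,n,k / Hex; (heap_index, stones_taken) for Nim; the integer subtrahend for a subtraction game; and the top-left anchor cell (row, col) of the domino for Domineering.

ply 1, H at .#../##../#.## | H02=+1→.###/##../#.##*; H12=+1→.#../####/#.##
ply 2: .###/##../#.## is terminal -1 (V); from .#../##../#.## depth 12

PV length from [.#../##../#.##]: 1 ply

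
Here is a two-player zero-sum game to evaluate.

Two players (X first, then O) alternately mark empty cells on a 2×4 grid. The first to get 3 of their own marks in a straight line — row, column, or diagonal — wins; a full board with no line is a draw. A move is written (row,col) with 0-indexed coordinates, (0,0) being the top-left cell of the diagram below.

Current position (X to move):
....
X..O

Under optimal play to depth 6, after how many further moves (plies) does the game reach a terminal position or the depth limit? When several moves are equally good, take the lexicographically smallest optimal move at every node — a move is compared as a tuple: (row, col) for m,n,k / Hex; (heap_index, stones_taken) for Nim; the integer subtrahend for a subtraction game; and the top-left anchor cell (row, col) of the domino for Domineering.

p1 X@[..../X..O]: (0,0)[X.../X..O]+0* (0,1)[.X../X..O]+0 (0,2)[..X./X..O]+0 (0,3)[...X/X..O]+0 (1,1)[..../XX.O]+0 (1,2)[..../X.XO]+0
p2 O@[X.../X..O]: (0,1)[XO../X..O]+0* (0,2)[X.O./X..O]+0 (0,3)[X..O/X..O]+0 (1,1)[X.../XO.O]+0 (1,2)[X.../X.OO]+0
p3 X@[XO../X..O]: (0,2)[XOX./X..O]+0* (0,3)[XO.X/X..O]+0 (1,1)[XO../XX.O]+0 (1,2)[XO../X.XO]+0
p4 O@[XOX./X..O]: (0,3)[XOXO/X..O]+0* (1,1)[XOX./XO.O]+0 (1,2)[XOX./X.OO]+0
p5 X@[XOXO/X..O]: (1,1)[XOXO/XX.O]+0* (1,2)[XOXO/X.XO]+0
p6 O@[XOXO/XX.O]: (1,2)[XOXO/XXOO]+0*
p7 X@[XOXO/XXOO] terminal +0; root [..../X..O] d6

PV length from [..../X..O]: 6 plies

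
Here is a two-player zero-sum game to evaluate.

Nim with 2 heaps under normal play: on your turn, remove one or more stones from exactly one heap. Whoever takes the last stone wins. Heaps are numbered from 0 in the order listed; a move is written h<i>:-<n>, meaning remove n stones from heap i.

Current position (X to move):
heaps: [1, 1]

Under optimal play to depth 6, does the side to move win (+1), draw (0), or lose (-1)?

p1 X@[(1,1)]: h0:-1[(0,1)]-1* h1:-1[(1,0)]-1
p2 O@[(0,1)]: h1:-1[(0,0)]+1*
p3 X@[(0,0)] terminal -1; root [(1,1)] d6

value((1,1), X) = -1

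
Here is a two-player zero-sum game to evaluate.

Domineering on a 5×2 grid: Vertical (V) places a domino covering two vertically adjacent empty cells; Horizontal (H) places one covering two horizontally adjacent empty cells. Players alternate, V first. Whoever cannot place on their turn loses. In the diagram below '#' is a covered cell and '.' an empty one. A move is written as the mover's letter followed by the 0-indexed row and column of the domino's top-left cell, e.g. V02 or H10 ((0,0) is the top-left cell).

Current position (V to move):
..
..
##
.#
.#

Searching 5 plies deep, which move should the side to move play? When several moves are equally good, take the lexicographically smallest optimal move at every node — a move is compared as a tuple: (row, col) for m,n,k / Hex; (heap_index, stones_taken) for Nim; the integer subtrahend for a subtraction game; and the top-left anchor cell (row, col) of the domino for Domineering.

V's best at [../../##/.#/.#]: V00

[../../##/.#/.#] V move#1: V00:+1/#./#./##/.#/.#*, V01:+1/.#/.#/##/.#/.#, V30:-1/../../##/##/##
[#./#./##/.#/.#] end (terminal -1, H#2); searched ../../##/.#/.# to 5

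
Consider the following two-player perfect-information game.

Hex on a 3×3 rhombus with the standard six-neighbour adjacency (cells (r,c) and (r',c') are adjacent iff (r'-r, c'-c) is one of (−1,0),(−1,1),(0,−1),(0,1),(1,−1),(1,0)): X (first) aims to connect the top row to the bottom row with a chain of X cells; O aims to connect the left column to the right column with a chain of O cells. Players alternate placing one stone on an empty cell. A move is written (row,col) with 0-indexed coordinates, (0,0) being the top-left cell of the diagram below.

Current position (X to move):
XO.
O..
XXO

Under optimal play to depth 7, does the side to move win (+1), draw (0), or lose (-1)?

ply 1, X at XO./O../XXO | (0,2)=+1→XOX/O../XXO*; (1,1)=-1→XO./OX./XXO; (1,2)=-1→XO./O.X/XXO
ply 2, O at XOX/O../XXO | (1,1)=-1→XOX/OO./XXO*; (1,2)=-1→XOX/O.O/XXO
ply 3, X at XOX/OO./XXO | (1,2)=+1→XOX/OOX/XXO*
ply 4: XOX/OOX/XXO is terminal -1 (O); from XO./O../XXO depth 7

value(XO./O../XXO, X) = +1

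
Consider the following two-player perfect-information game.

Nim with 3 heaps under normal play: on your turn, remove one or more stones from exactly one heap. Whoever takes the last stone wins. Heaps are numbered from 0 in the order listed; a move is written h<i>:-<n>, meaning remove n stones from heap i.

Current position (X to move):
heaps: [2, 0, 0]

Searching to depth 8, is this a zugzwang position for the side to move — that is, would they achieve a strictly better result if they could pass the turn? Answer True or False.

[(2,0,0)] X move#1: h0:-1:-1/(1,0,0), h0:-2:+1/(0,0,0)*
[(0,0,0)] end (terminal -1, O#2); searched (2,0,0) to 8
pass branch (O moves first from the same position):
  | [(2,0,0)] O move#1: h0:-1:-1/(1,0,0), h0:-2:+1/(0,0,0)*
  | [(0,0,0)] end (terminal -1, X#2); searched (2,0,0) to 8
X moving scores +1; X passing scores -1

zugzwang((2,0,0), X) = False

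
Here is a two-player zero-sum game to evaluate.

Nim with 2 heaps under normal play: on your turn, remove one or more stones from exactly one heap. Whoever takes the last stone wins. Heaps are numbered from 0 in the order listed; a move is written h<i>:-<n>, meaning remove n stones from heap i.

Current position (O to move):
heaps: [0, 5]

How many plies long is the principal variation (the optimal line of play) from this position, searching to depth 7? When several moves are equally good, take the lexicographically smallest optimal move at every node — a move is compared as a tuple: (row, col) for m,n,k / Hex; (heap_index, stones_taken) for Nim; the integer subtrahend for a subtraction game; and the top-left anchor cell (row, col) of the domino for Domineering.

p1 O@[(0,5)]: h1:-1[(0,4)]-1 h1:-2[(0,3)]-1 h1:-3[(0,2)]-1 h1:-4[(0,1)]-1 h1:-5[(0,0)]+1*
p2 X@[(0,0)] terminal -1; root [(0,5)] d7

PV length from [(0,5)]: 1 ply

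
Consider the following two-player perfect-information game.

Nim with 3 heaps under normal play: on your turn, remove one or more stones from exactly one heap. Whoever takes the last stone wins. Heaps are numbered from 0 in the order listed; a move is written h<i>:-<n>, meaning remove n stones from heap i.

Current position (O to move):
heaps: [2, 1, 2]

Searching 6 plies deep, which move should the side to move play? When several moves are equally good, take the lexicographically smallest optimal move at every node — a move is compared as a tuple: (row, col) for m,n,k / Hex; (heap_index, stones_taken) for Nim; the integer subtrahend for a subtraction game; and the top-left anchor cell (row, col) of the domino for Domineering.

ply 1, O at (2,1,2) | h0:-1=-1→(1,1,2); h0:-2=-1→(0,1,2); h1:-1=+1→(2,0,2)*; h2:-1=-1→(2,1,1); h2:-2=-1→(2,1,0)
ply 2, X at (2,0,2) | h0:-1=-1→(1,0,2)*; h0:-2=-1→(0,0,2); h2:-1=-1→(2,0,1); h2:-2=-1→(2,0,0)
ply 3, O at (1,0,2) | h0:-1=-1→(0,0,2); h2:-1=+1→(1,0,1)*; h2:-2=-1→(1,0,0)
ply 4, X at (1,0,1) | h0:-1=-1→(0,0,1)*; h2:-1=-1→(1,0,0)
ply 5, O at (0,0,1) | h2:-1=+1→(0,0,0)*
ply 6: (0,0,0) is terminal -1 (X); from (2,1,2) depth 6

O's best at [(2,1,2)]: h1:-1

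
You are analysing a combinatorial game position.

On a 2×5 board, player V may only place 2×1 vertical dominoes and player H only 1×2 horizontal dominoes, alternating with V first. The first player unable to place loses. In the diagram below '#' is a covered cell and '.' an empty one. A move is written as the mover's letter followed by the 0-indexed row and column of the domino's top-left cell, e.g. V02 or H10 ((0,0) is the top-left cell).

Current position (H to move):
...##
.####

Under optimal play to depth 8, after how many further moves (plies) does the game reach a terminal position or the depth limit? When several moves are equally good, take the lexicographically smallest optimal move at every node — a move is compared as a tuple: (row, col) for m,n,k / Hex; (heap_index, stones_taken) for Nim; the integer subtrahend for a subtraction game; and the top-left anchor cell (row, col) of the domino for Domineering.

ply 1, H at ...##/.#### | H00=+1→##.##/.####*; H01=-1→.####/.####
ply 2: ##.##/.#### is terminal -1 (V); from ...##/.#### depth 8

PV length from [...##/.####]: 1 ply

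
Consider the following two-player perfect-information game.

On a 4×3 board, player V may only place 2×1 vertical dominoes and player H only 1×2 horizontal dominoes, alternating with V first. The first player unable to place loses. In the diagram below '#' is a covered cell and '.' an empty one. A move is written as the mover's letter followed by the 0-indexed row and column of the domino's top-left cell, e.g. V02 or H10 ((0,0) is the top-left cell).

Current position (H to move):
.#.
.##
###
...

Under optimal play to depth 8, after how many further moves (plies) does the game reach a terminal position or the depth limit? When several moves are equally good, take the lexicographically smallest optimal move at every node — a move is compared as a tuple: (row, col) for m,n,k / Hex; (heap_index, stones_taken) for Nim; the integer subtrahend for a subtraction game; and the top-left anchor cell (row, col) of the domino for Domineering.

PV length from [.#./.##/###/...]: 2 plies

[.#./.##/###/...] H move#1: H30:-1/.#./.##/###/##.*, H31:-1/.#./.##/###/.##
[.#./.##/###/##.] V move#2: V00:+1/##./###/###/##.*
[##./###/###/##.] end (terminal -1, H#3); searched .#./.##/###/... to 8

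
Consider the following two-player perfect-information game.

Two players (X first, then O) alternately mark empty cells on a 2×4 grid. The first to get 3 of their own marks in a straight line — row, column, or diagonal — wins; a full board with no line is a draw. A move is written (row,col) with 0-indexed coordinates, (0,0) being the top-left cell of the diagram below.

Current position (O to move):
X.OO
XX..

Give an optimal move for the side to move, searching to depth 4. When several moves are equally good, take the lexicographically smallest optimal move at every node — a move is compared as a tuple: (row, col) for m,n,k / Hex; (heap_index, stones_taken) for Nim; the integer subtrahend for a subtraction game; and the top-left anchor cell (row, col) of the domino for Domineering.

O's best at [X.OO/XX..]: (0,1)

ply 1, O at X.OO/XX.. | (0,1)=+1→XOOO/XX..*; (1,2)=+0→X.OO/XXO.; (1,3)=-1→X.OO/XX.O
ply 2: XOOO/XX.. is terminal -1 (X); from X.OO/XX.. depth 4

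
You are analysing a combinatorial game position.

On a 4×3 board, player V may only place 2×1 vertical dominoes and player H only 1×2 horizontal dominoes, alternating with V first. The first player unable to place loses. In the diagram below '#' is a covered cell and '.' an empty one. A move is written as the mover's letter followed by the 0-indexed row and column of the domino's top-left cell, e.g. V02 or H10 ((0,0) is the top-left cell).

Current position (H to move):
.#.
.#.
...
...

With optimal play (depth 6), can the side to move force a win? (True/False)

p1 H@[.#./.#./.../...]: H20[.#./.#./##./...]-1* H21[.#./.#./.##/...]-1 H30[.#./.#./.../##.]-1 H31[.#./.#./.../.##]-1
p2 V@[.#./.#./##./...]: V00[##./##./##./...]+1* V02[.##/.##/##./...]+1 V12[.#./.##/###/...]+1 V22[.#./.#./###/..#]+1
p3 H@[##./##./##./...]: H30[##./##./##./##.]-1* H31[##./##./##./.##]-1
p4 V@[##./##./##./##.]: V02[###/###/##./##.]+1* V12[##./###/###/##.]+1 V22[##./##./###/###]+1
p5 H@[###/###/##./##.] terminal -1; root [.#./.#./.../...] d6

H winning at [.#./.#./.../...]: False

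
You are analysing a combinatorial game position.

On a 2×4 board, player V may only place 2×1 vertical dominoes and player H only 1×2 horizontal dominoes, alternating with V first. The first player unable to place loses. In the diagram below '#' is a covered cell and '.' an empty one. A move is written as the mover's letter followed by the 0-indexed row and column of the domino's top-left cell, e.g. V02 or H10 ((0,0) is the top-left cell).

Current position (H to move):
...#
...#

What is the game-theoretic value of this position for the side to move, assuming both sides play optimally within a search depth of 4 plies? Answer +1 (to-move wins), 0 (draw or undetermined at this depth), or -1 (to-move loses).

value(...#/...#, H) = +1

ply 1, H at ...#/...# | H00=+1→##.#/...#*; H01=+1→.###/...#; H10=+1→...#/##.#; H11=+1→...#/.###
ply 2, V at ##.#/...# | V02=-1→####/..##*
ply 3, H at ####/..## | H10=+1→####/####*
ply 4: ####/#### is terminal -1 (V); from ...#/...# depth 4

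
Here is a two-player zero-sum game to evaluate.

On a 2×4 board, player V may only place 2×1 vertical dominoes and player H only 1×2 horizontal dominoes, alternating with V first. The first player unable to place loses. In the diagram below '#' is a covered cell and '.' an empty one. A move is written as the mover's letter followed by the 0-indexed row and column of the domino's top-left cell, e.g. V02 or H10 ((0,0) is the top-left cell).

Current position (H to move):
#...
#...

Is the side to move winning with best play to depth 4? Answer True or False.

ply 1, H at #.../#... | H01=+1→###./#...*; H02=+1→#.##/#...; H11=+1→#.../###.; H12=+1→#.../#.##
ply 2, V at ###./#... | V03=-1→####/#..#*
ply 3, H at ####/#..# | H11=+1→####/####*
ply 4: ####/#### is terminal -1 (V); from #.../#... depth 4

H winning at [#.../#...]: True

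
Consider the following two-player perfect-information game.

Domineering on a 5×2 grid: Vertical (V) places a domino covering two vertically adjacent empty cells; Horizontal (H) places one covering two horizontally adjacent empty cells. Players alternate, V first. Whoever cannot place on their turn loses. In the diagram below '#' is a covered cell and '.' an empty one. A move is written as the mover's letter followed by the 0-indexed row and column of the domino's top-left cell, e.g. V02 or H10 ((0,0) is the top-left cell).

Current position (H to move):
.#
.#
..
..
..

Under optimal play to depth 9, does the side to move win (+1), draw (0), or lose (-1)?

ply 1, H at .#/.#/../../.. | H20=-1→.#/.#/##/../..; H30=+1→.#/.#/../##/..*; H40=-1→.#/.#/../../##
ply 2, V at .#/.#/../##/.. | V00=-1→##/##/../##/..*; V10=-1→.#/##/#./##/..
ply 3, H at ##/##/../##/.. | H20=+1→##/##/##/##/..*; H40=+1→##/##/../##/##
ply 4: ##/##/##/##/.. is terminal -1 (V); from .#/.#/../../.. depth 9

value(.#/.#/../../.., H) = +1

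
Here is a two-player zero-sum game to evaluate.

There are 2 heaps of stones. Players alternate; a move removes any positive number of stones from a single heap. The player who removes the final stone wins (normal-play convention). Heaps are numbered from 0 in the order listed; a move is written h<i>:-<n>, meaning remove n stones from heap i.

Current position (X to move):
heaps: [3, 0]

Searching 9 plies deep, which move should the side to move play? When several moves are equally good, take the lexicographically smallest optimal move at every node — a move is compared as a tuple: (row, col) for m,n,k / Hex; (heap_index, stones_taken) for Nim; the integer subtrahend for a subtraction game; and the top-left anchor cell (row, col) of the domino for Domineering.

[(3,0)] X move#1: h0:-1:-1/(2,0), h0:-2:-1/(1,0), h0:-3:+1/(0,0)*
[(0,0)] end (terminal -1, O#2); searched (3,0) to 9

X's best at [(3,0)]: h0:-3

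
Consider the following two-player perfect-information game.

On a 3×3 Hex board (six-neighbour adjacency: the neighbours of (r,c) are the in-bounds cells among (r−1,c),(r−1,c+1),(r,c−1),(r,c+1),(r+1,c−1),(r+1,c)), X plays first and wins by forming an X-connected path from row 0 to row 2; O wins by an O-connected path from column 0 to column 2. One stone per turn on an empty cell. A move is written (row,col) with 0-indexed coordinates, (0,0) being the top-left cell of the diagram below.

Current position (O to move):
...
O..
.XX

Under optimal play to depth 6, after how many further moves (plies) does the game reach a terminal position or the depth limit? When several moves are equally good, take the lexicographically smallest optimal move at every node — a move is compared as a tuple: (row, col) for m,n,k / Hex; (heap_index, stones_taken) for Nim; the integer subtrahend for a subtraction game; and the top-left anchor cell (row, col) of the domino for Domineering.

ply 1, O at .../O../.XX | (0,0)=-1→O../O../.XX; (0,1)=-1→.O./O../.XX; (0,2)=+1→..O/O../.XX*; (1,1)=+1→.../OO./.XX; (1,2)=-1→.../O.O/.XX; (2,0)=-1→.../O../OXX
ply 2, X at ..O/O../.XX | (0,0)=-1→X.O/O../.XX*; (0,1)=-1→.XO/O../.XX; (1,1)=-1→..O/OX./.XX; (1,2)=-1→..O/O.X/.XX; (2,0)=-1→..O/O../XXX
ply 3, O at X.O/O../.XX | (0,1)=+1→XOO/O../.XX*; (1,1)=+1→X.O/OO./.XX; (1,2)=+1→X.O/O.O/.XX; (2,0)=+1→X.O/O../OXX
ply 4: XOO/O../.XX is terminal -1 (X); from .../O../.XX depth 6

PV length from [.../O../.XX]: 3 plies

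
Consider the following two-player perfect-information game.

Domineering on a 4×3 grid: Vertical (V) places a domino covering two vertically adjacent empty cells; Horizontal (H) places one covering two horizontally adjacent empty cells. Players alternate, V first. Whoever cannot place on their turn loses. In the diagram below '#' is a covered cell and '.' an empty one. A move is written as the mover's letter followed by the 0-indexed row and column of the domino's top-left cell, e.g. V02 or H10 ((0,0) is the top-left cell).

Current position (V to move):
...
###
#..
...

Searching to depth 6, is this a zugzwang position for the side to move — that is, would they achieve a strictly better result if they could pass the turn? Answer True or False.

zugzwang(.../###/#../..., V) = False

ply 1, V at .../###/#../... | V21=+1→.../###/##./.#.*; V22=-1→.../###/#.#/..#
ply 2, H at .../###/##./.#. | H00=-1→##./###/##./.#.*; H01=-1→.##/###/##./.#.
ply 3, V at ##./###/##./.#. | V22=+1→##./###/###/.##*
ply 4: ##./###/###/.## is terminal -1 (H); from .../###/#../... depth 6
suppose V passes — search the same position with H to move:
pass> ply 1, H at .../###/#../... | H00=-1→##./###/#../...; H01=-1→.##/###/#../...; H21=+1→.../###/###/...*; H30=+1→.../###/#../##.; H31=+1→.../###/#../.##
pass> ply 2: .../###/###/... is terminal -1 (V); from .../###/#../... depth 6
for V: play +1, pass -1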